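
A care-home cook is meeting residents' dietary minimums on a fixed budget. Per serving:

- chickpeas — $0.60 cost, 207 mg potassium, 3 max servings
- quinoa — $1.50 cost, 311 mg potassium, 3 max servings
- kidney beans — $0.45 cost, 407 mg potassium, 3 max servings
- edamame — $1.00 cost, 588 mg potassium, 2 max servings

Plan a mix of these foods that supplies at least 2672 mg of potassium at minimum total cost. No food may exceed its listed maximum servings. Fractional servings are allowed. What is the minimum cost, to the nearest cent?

$4.15

Cost per mg of potassium: kidney beans $0.0011, edamame $0.0017, chickpeas $0.0029, quinoa $0.0048.
Take 3 servings of kidney beans: +1221.0 mg potassium for $1.35 (total $1.35, still need 1451.0 mg).
Take 2 servings of edamame: +1176.0 mg potassium for $2.00 (total $3.35, still need 275.0 mg).
Take 1.329 servings of chickpeas: +275.0 mg potassium for $0.80 (total $4.15, still need 0.0 mg).
Filling from the cheapest source first is optimal under one linear minimum: $4.15.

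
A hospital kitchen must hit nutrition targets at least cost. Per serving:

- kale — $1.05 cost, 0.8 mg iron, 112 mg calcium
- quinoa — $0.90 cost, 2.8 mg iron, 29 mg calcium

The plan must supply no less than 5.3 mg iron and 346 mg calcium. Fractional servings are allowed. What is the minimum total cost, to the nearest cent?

kale only: max(5.3/0.8, 346/112) = 6.625 servings → $6.96.
quinoa only: max(5.3/2.8, 346/29) = 11.93 servings → $10.74.
kale + quinoa with both tight: 2.807 servings and 1.091 servings → $3.93.
So the least-cost plan costs $3.93.

$3.93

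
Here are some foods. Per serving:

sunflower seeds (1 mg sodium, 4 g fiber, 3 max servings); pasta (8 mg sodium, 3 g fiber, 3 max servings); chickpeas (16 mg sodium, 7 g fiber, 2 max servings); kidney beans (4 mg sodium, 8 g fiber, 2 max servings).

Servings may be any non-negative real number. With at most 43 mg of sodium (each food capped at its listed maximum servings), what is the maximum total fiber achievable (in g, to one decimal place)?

42.0 g

Fiber per mg sodium: sunflower seeds 4, kidney beans 2, chickpeas 0.4375, pasta 0.375.
Take 3 servings of sunflower seeds: uses 3 mg sodium, +12.0 g fiber (running total 12.0 g).
Take 2 servings of kidney beans: uses 8 mg sodium, +16.0 g fiber (running total 28.0 g).
Take 2 servings of chickpeas: uses 32 mg sodium, +14.0 g fiber (running total 42.0 g).
Filling greedily by fiber-per-mg sodium is optimal for one linear limit, giving 42.0 g.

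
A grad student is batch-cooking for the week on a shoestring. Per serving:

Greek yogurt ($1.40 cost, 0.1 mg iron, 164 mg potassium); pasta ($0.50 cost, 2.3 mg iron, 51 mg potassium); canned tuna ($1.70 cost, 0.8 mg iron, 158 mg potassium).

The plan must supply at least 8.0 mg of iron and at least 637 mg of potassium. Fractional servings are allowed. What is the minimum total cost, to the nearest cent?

The cheapest plan sits at a corner of the feasible region — with two constraints it uses at most two foods.
Greek yogurt only: max(8.0/0.1, 637/164) = 80 servings → $112.00.
pasta only: max(8.0/2.3, 637/51) = 12.49 servings → $6.25.
canned tuna only: max(8.0/0.8, 637/158) = 10 servings → $17.00.
Greek yogurt + pasta with both tight: 2.841 servings and 3.355 servings → $5.65.
Greek yogurt + canned tuna with both targets exact would need a negative amount; discard.
pasta + canned tuna with both tight: 2.338 servings and 3.277 servings → $6.74.
So the least-cost plan costs $5.65.

$5.65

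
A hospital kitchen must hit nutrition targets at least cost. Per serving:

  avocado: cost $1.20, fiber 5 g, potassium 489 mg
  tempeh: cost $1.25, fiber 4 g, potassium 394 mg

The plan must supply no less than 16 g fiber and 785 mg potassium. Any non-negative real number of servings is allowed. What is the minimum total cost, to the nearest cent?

The cheapest plan sits at a corner of the feasible region — with two constraints it uses at most two foods.
avocado only: max(16/5, 785/489) = 3.2 servings → $3.84.
tempeh only: max(16/4, 785/394) = 4 servings → $5.00.
avocado + tempeh: the both-tight solution has a negative serving — not a feasible corner.
The minimum over all feasible corners is $3.84.

$3.84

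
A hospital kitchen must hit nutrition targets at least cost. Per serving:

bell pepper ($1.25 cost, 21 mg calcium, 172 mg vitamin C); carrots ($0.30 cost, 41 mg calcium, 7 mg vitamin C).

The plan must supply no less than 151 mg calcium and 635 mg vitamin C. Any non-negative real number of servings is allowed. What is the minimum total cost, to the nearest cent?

$5.07

The cheapest plan sits at a corner of the feasible region — with two constraints it uses at most two foods.
bell pepper only: max(151/21, 635/172) = 7.19 servings → $8.99.
carrots only: max(151/41, 635/7) = 90.71 servings → $27.21.
bell pepper + carrots with both tight: 3.617 servings and 1.83 servings → $5.07.
So the least-cost plan costs $5.07.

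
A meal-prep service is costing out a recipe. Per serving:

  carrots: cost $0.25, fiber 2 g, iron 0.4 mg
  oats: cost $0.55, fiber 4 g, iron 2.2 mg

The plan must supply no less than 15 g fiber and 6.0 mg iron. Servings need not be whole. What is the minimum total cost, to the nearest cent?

Compare the cost at each extreme point of the feasible region.
carrots only: max(15/2, 6.0/0.4) = 15 servings → $3.75.
oats only: max(15/4, 6.0/2.2) = 3.75 servings → $2.06.
carrots + oats with both tight: 3.214 servings and 2.143 servings → $1.98.
Cheapest feasible corner: $1.98.

$1.98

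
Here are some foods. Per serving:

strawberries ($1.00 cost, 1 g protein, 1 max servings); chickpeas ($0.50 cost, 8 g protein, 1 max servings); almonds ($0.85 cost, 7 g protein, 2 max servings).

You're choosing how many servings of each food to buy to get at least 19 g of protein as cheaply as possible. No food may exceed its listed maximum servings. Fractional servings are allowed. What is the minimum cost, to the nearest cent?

Cost per g of protein: chickpeas $0.0625, almonds $0.1214, strawberries $1.0000.
Take 1 serving of chickpeas: +8.0 g protein for $0.50 (total $0.50, still need 11.0 g).
Take 1.571 servings of almonds: +11.0 g protein for $1.34 (total $1.84, still need 0.0 g).
Filling from the cheapest source first is optimal under one linear minimum: $1.84.

$1.84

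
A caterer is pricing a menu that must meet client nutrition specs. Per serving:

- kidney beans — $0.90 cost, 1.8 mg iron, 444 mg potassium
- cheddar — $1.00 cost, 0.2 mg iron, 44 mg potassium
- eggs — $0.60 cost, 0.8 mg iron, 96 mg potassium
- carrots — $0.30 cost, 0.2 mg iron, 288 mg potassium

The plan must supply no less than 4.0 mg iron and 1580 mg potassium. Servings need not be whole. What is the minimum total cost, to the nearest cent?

$2.50

Two binding constraints pin down two serving amounts, so the optimal mix uses at most two foods. The candidates are each food alone (scaled to the tighter of iron/potassium) and each pair with both constraints tight.
kidney beans only: max(4.0/1.8, 1580/444) = 3.559 servings → $3.20.
cheddar only: max(4.0/0.2, 1580/44) = 35.91 servings → $35.91.
eggs only: max(4.0/0.8, 1580/96) = 16.46 servings → $9.88.
carrots only: max(4.0/0.2, 1580/288) = 20 servings → $6.00.
kidney beans + cheddar: intersection lies outside the first quadrant.
kidney beans + eggs: the both-tight solution has a negative serving — not a feasible corner.
kidney beans + carrots with both tight: 1.946 servings and 2.486 servings → $2.50.
cheddar + eggs: intersection lies outside the first quadrant.
cheddar + carrots with both tight: 17.13 servings and 2.869 servings → $17.99.
eggs + carrots with both tight: 3.958 servings and 4.167 servings → $3.62.
The minimum over all feasible corners is $2.50.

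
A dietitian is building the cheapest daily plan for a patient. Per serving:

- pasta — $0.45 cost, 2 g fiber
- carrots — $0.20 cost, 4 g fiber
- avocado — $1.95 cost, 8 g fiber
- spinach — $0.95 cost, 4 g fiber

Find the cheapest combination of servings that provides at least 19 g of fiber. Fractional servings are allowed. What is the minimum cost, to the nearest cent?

Cost per g of fiber: carrots $0.0500, pasta $0.2250, spinach $0.2375, avocado $0.2437.
With no serving limits, use only carrots: 19 g / 4 g = 4.75 servings × $0.20 = $0.95.

$0.95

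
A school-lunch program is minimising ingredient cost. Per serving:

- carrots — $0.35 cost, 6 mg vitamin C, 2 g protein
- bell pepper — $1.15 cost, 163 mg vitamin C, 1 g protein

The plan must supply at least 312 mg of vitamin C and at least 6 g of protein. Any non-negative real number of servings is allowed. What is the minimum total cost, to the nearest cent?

Compare the cost at each extreme point of the feasible region.
carrots only: max(312/6, 6/2) = 52 servings → $18.20.
bell pepper only: max(312/163, 6/1) = 6 servings → $6.90.
carrots + bell pepper with both tight: 2.081 servings and 1.837 servings → $2.84.
So the least-cost plan costs $2.84.

$2.84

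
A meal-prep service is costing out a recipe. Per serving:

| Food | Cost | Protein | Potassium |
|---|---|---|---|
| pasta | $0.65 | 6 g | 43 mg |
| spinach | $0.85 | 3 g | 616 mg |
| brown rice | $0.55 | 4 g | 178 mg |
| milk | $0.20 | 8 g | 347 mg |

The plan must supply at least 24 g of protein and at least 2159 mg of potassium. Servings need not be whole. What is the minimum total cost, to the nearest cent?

$1.24

An LP optimum is at a vertex; with two nutrient constraints at most two foods are used. Check each candidate.
pasta only: max(24/6, 2159/43) = 50.21 servings → $32.64.
spinach only: max(24/3, 2159/616) = 8 servings → $6.80.
brown rice only: max(24/4, 2159/178) = 12.13 servings → $6.67.
milk only: max(24/8, 2159/347) = 6.222 servings → $1.24.
pasta + spinach with both tight: 2.329 servings and 3.342 servings → $4.35.
pasta + brown rice with both targets exact would need a negative amount; discard.
pasta + milk: intersection lies outside the first quadrant.
spinach + brown rice with both tight: 2.261 servings and 4.304 servings → $4.29.
spinach + milk with both tight: 2.301 servings and 2.137 servings → $2.38.
brown rice + milk: intersection lies outside the first quadrant.
So the least-cost plan costs $1.24.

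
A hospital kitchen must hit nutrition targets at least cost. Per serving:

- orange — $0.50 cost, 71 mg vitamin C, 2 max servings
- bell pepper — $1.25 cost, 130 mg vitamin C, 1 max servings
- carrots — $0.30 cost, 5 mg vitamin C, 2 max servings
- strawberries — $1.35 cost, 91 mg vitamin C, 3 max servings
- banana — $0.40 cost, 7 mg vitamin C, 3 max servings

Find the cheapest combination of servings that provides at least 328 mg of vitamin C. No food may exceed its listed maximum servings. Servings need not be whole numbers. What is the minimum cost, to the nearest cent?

$3.08

Cost per mg of vitamin C: orange $0.0070, bell pepper $0.0096, strawberries $0.0148, banana $0.0571, carrots $0.0600.
Take 2 servings of orange: +142.0 mg vitamin C for $1.00 (total $1.00, still need 186.0 mg).
Take 1 serving of bell pepper: +130.0 mg vitamin C for $1.25 (total $2.25, still need 56.0 mg).
Take 0.6154 servings of strawberries: +56.0 mg vitamin C for $0.83 (total $3.08, still need 0.0 mg).
Filling from the cheapest source first is optimal under one linear minimum: $3.08.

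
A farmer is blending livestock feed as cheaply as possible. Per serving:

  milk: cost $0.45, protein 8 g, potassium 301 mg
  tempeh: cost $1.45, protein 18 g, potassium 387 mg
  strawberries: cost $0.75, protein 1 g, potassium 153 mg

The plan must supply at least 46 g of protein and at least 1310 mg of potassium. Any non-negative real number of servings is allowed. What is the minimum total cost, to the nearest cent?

$2.59

For a min-cost LP with two ≥-constraints, a basic feasible solution has at most two positive variables.
milk only: max(46/8, 1310/301) = 5.75 servings → $2.59.
tempeh only: max(46/18, 1310/387) = 3.385 servings → $4.91.
strawberries only: max(46/1, 1310/153) = 46 servings → $34.50.
milk + tempeh with both tight: 2.488 servings and 1.45 servings → $3.22.
milk + strawberries: intersection lies outside the first quadrant.
tempeh + strawberries with both tight: 2.42 servings and 2.441 servings → $5.34.
So the least-cost plan costs $2.59.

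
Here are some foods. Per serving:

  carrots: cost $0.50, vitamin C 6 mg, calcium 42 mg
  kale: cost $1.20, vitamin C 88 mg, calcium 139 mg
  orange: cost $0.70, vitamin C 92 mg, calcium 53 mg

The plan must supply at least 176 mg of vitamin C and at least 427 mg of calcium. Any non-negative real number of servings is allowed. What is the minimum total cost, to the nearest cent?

$3.69

This is a tiny linear program; its minimum lies at a vertex of the feasible set. List the vertices and price them.
carrots only: max(176/6, 427/42) = 29.33 servings → $14.67.
kale only: max(176/88, 427/139) = 3.072 servings → $3.69.
orange only: max(176/92, 427/53) = 8.057 servings → $5.64.
carrots + kale with both tight: 4.581 servings and 1.688 servings → $4.32.
carrots + orange with both tight: 8.448 servings and 1.362 servings → $5.18.
kale + orange: the both-tight solution has a negative serving — not a feasible corner.
The minimum over all feasible corners is $3.69.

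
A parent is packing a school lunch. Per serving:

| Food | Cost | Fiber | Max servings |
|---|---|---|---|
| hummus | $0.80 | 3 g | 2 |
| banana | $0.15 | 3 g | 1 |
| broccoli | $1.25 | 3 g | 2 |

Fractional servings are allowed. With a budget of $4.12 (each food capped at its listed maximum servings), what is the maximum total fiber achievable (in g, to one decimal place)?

Fiber per dollar: banana 20, hummus 3.75, broccoli 2.4.
Take 1 serving of banana: spends $0.15, +3.0 g fiber (running total 3.0 g).
Take 2 servings of hummus: spends $1.60, +6.0 g fiber (running total 9.0 g).
Take 1.896 servings of broccoli: spends $2.37, +5.7 g fiber (running total 14.7 g).
Filling greedily by fiber-per-dollar is optimal for one linear limit, giving 14.7 g.

14.7 g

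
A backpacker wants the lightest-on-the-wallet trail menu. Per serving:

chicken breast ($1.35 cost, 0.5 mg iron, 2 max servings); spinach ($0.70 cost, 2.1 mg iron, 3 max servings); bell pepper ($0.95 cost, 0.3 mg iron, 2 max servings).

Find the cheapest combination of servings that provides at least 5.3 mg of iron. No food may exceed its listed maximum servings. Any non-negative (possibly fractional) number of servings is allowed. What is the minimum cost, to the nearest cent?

$1.77

Cost per mg of iron: spinach $0.3333, chicken breast $2.7000, bell pepper $3.1667.
Take 2.524 servings of spinach: +5.3 mg iron for $1.77 (total $1.77, still need 0.0 mg).
Filling from the cheapest source first is optimal under one linear minimum: $1.77.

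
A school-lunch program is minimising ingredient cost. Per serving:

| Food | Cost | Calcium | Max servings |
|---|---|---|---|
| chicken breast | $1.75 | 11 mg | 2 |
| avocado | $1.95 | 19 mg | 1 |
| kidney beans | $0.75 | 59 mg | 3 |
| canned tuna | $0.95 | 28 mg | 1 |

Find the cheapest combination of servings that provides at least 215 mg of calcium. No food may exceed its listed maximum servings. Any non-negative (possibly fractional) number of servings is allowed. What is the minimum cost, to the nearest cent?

$4.23

Cost per mg of calcium: kidney beans $0.0127, canned tuna $0.0339, avocado $0.1026, chicken breast $0.1591.
Take 3 servings of kidney beans: +177.0 mg calcium for $2.25 (total $2.25, still need 38.0 mg).
Take 1 serving of canned tuna: +28.0 mg calcium for $0.95 (total $3.20, still need 10.0 mg).
Take 0.5263 servings of avocado: +10.0 mg calcium for $1.03 (total $4.23, still need 0.0 mg).
Greedy by cheapest-per-mg is optimal for a single linear constraint, so the minimum cost is $4.23.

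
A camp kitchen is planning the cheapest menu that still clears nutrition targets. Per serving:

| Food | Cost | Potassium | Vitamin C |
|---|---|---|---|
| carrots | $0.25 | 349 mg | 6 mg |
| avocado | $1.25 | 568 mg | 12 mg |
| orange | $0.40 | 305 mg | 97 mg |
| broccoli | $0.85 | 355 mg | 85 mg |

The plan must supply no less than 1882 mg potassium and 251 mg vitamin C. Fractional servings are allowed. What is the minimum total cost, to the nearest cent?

For a min-cost LP with two ≥-constraints, a basic feasible solution has at most two positive variables.
carrots only: max(1882/349, 251/6) = 41.83 servings → $10.46.
avocado only: max(1882/568, 251/12) = 20.92 servings → $26.15.
orange only: max(1882/305, 251/97) = 6.17 servings → $2.47.
broccoli only: max(1882/355, 251/85) = 5.301 servings → $4.51.
carrots + avocado: intersection lies outside the first quadrant.
carrots + orange with both tight: 3.31 servings and 2.383 servings → $1.78.
carrots + broccoli with both tight: 2.574 servings and 2.771 servings → $3.00.
avocado + orange with both tight: 2.061 servings and 2.333 servings → $3.51.
avocado + broccoli with both tight: 1.61 servings and 2.726 servings → $4.33.
orange + broccoli with both targets exact would need a negative amount; discard.
The minimum over all feasible corners is $1.78.

$1.78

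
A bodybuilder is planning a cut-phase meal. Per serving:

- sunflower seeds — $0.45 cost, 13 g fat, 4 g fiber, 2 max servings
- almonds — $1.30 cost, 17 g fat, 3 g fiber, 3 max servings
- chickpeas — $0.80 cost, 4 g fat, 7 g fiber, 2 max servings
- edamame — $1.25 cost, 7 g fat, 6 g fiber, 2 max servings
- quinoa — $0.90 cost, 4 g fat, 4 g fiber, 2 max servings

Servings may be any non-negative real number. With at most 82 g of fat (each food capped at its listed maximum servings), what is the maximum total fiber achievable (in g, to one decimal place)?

Fiber per g fat: chickpeas 1.75, quinoa 1, edamame 0.8571, sunflower seeds 0.3077, almonds 0.1765.
Take 2 servings of chickpeas: uses 8 g fat, +14.0 g fiber (running total 14.0 g).
Take 2 servings of quinoa: uses 8 g fat, +8.0 g fiber (running total 22.0 g).
Take 2 servings of edamame: uses 14 g fat, +12.0 g fiber (running total 34.0 g).
Take 2 servings of sunflower seeds: uses 26 g fat, +8.0 g fiber (running total 42.0 g).
Take 1.529 servings of almonds: uses 26 g fat, +4.6 g fiber (running total 46.6 g).
Filling greedily by fiber-per-g fat is optimal for one linear limit, giving 46.6 g.

46.6 g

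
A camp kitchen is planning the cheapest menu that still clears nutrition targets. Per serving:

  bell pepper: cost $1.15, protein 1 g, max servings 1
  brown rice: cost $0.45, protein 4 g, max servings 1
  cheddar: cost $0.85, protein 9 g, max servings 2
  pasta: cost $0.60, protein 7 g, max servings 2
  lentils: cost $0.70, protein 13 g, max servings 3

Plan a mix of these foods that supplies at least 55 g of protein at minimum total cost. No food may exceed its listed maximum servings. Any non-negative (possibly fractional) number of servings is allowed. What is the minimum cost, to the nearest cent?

$3.49

Cost per g of protein: lentils $0.0538, pasta $0.0857, cheddar $0.0944, brown rice $0.1125, bell pepper $1.1500.
Take 3 servings of lentils: +39.0 g protein for $2.10 (total $2.10, still need 16.0 g).
Take 2 servings of pasta: +14.0 g protein for $1.20 (total $3.30, still need 2.0 g).
Take 0.2222 servings of cheddar: +2.0 g protein for $0.19 (total $3.49, still need 0.0 g).
Greedy by cheapest-per-g is optimal for a single linear constraint, so the minimum cost is $3.49.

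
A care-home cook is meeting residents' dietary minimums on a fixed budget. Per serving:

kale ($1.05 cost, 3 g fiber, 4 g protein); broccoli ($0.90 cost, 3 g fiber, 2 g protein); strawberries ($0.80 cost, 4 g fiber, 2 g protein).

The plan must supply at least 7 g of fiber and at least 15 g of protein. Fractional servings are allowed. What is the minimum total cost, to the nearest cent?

Check every corner: each single food scaled to meet both minima, and each pair solved so both constraints bind.
kale only: max(7/3, 15/4) = 3.75 servings → $3.94.
broccoli only: max(7/3, 15/2) = 7.5 servings → $6.75.
strawberries only: max(7/4, 15/2) = 7.5 servings → $6.00.
kale + broccoli: intersection lies outside the first quadrant.
kale + strawberries with both targets exact would need a negative amount; discard.
broccoli + strawberries with both targets exact would need a negative amount; discard.
Cheapest feasible corner: $3.94.

$3.94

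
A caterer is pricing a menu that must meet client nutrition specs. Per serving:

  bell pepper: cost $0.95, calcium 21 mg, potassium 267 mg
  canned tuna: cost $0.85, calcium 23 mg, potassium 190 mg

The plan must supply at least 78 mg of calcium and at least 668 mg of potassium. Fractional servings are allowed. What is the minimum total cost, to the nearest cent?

A basic optimal solution has at most two foods positive. Try each food alone and each pair with both targets met exactly.
bell pepper only: max(78/21, 668/267) = 3.714 servings → $3.53.
canned tuna only: max(78/23, 668/190) = 3.516 servings → $2.99.
bell pepper + canned tuna with both tight: 0.2529 servings and 3.16 servings → $2.93.
So the least-cost plan costs $2.93.

$2.93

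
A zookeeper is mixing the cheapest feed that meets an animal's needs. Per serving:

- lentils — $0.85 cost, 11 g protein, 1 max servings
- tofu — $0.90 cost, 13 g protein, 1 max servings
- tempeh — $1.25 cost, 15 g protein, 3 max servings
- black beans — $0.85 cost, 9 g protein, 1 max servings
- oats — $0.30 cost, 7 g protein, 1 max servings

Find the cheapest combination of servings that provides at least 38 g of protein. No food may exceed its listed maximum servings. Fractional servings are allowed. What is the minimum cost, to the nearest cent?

$2.63

Cost per g of protein: oats $0.0429, tofu $0.0692, lentils $0.0773, tempeh $0.0833, black beans $0.0944.
Take 1 serving of oats: +7.0 g protein for $0.30 (total $0.30, still need 31.0 g).
Take 1 serving of tofu: +13.0 g protein for $0.90 (total $1.20, still need 18.0 g).
Take 1 serving of lentils: +11.0 g protein for $0.85 (total $2.05, still need 7.0 g).
Take 0.4667 servings of tempeh: +7.0 g protein for $0.58 (total $2.63, still need 0.0 g).
Filling from the cheapest source first is optimal under one linear minimum: $2.63.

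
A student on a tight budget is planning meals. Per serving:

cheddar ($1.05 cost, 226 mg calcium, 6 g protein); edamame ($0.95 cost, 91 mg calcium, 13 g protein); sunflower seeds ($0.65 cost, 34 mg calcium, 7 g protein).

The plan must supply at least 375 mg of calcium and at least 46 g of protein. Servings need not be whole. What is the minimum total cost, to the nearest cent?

An LP optimum is at a vertex; with two nutrient constraints at most two foods are used. Check each candidate.
cheddar only: max(375/226, 46/6) = 7.667 servings → $8.05.
edamame only: max(375/91, 46/13) = 4.121 servings → $3.91.
sunflower seeds only: max(375/34, 46/7) = 11.03 servings → $7.17.
cheddar + edamame with both tight: 0.288 servings and 3.406 servings → $3.54.
cheddar + sunflower seeds with both tight: 0.77 servings and 5.911 servings → $4.65.
edamame + sunflower seeds: the both-tight solution has a negative serving — not a feasible corner.
So the least-cost plan costs $3.54.

$3.54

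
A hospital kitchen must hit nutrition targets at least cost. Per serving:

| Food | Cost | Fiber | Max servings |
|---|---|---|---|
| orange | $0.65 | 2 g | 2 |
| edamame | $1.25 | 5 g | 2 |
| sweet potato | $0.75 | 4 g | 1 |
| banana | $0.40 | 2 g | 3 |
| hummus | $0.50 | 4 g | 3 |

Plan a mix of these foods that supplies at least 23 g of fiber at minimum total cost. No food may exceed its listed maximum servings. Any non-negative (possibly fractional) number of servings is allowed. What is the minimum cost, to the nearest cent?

$3.70

Cost per g of fiber: hummus $0.1250, sweet potato $0.1875, banana $0.2000, edamame $0.2500, orange $0.3250.
Take 3 servings of hummus: +12.0 g fiber for $1.50 (total $1.50, still need 11.0 g).
Take 1 serving of sweet potato: +4.0 g fiber for $0.75 (total $2.25, still need 7.0 g).
Take 3 servings of banana: +6.0 g fiber for $1.20 (total $3.45, still need 1.0 g).
Take 0.2 servings of edamame: +1.0 g fiber for $0.25 (total $3.70, still need 0.0 g).
Filling from the cheapest source first is optimal under one linear minimum: $3.70.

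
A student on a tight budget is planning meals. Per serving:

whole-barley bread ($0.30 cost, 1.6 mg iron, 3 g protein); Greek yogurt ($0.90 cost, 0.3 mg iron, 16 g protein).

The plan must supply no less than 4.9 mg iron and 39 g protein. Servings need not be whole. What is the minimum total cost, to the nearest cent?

$2.55

For a min-cost LP with two ≥-constraints, a basic feasible solution has at most two positive variables.
whole-barley bread only: max(4.9/1.6, 39/3) = 13 servings → $3.90.
Greek yogurt only: max(4.9/0.3, 39/16) = 16.33 servings → $14.70.
whole-barley bread + Greek yogurt with both tight: 2.7 servings and 1.931 servings → $2.55.
The minimum over all feasible corners is $2.55.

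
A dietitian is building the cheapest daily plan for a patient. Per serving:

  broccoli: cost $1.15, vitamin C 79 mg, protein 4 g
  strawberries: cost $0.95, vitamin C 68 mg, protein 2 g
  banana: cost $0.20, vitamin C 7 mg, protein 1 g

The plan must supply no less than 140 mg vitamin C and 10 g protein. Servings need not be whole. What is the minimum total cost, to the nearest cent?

Two binding constraints pin down two serving amounts, so the optimal mix uses at most two foods. The candidates are each food alone (scaled to the tighter of vitamin C/protein) and each pair with both constraints tight.
broccoli only: max(140/79, 10/4) = 2.5 servings → $2.88.
strawberries only: max(140/68, 10/2) = 5 servings → $4.75.
banana only: max(140/7, 10/1) = 20 servings → $4.00.
broccoli + strawberries with both targets exact would need a negative amount; discard.
broccoli + banana with both tight: 1.373 servings and 4.51 servings → $2.48.
strawberries + banana with both tight: 1.296 servings and 7.407 servings → $2.71.
So the least-cost plan costs $2.48.

$2.48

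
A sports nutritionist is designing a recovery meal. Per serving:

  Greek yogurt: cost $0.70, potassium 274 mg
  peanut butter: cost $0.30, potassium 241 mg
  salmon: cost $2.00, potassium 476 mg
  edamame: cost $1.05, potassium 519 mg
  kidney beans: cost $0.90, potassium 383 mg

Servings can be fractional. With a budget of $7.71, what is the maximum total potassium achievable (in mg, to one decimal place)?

Potassium per dollar: peanut butter 803.3, edamame 494.3, kidney beans 425.6, Greek yogurt 391.4, salmon 238.
With no serving limits, spend the whole cost allowance on peanut butter: $7.71 / $0.30 × 241 mg = 6193.7 mg.

6193.7 mg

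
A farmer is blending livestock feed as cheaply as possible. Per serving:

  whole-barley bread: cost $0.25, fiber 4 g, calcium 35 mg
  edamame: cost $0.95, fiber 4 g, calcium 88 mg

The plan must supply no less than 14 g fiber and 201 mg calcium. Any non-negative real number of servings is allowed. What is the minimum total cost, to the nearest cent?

At the optimum either one food covers both requirements or two foods hit both targets exactly; no other combination can be cheaper.
whole-barley bread only: max(14/4, 201/35) = 5.743 servings → $1.44.
edamame only: max(14/4, 201/88) = 3.5 servings → $3.33.
whole-barley bread + edamame with both tight: 2.019 servings and 1.481 servings → $1.91.
Cheapest feasible corner: $1.44.

$1.44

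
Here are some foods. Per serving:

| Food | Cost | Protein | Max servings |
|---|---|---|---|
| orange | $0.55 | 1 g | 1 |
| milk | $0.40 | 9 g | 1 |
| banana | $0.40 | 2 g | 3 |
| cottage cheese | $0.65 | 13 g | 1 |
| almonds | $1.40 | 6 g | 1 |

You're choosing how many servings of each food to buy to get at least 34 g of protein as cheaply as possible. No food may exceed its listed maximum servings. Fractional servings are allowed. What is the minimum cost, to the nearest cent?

$3.65

Cost per g of protein: milk $0.0444, cottage cheese $0.0500, banana $0.2000, almonds $0.2333, orange $0.5500.
Take 1 serving of milk: +9.0 g protein for $0.40 (total $0.40, still need 25.0 g).
Take 1 serving of cottage cheese: +13.0 g protein for $0.65 (total $1.05, still need 12.0 g).
Take 3 servings of banana: +6.0 g protein for $1.20 (total $2.25, still need 6.0 g).
Take 1 serving of almonds: +6.0 g protein for $1.40 (total $3.65, still need 0.0 g).
Greedy by cheapest-per-g is optimal for a single linear constraint, so the minimum cost is $3.65.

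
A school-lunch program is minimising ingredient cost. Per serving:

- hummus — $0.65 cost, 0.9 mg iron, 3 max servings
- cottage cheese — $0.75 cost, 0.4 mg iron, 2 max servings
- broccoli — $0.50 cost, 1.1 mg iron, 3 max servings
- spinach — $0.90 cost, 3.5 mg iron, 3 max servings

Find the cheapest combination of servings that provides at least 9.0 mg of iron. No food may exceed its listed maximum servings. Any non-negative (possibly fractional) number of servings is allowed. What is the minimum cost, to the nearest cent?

$2.31

Cost per mg of iron: spinach $0.2571, broccoli $0.4545, hummus $0.7222, cottage cheese $1.8750.
Take 2.571 servings of spinach: +9.0 mg iron for $2.31 (total $2.31, still need 0.0 mg).
Filling from the cheapest source first is optimal under one linear minimum: $2.31.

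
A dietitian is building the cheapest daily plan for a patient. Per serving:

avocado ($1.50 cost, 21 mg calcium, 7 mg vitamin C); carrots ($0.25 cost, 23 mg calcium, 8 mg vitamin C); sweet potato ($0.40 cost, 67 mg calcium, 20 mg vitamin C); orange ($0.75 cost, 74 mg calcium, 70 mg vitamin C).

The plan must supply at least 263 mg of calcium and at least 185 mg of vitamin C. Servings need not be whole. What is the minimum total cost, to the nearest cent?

avocado only: max(263/21, 185/7) = 26.43 servings → $39.64.
carrots only: max(263/23, 185/8) = 23.12 servings → $5.78.
sweet potato only: max(263/67, 185/20) = 9.25 servings → $3.70.
orange only: max(263/74, 185/70) = 3.554 servings → $2.67.
avocado + carrots: intersection lies outside the first quadrant.
avocado + sweet potato: intersection lies outside the first quadrant.
avocado + orange with both tight: 4.958 servings and 2.147 servings → $9.05.
carrots + sweet potato: the both-tight solution has a negative serving — not a feasible corner.
carrots + orange with both tight: 4.637 servings and 2.113 servings → $2.74.
sweet potato + orange with both tight: 1.47 servings and 2.223 servings → $2.26.
The minimum over all feasible corners is $2.26.

$2.26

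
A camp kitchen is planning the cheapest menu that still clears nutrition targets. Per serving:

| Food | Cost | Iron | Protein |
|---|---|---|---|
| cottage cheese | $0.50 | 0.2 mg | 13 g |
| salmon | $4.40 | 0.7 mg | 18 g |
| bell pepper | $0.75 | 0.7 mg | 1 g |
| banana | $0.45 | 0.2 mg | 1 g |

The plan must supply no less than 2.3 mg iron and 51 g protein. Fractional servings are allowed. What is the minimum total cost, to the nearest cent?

Minimising a linear cost over {iron ≥ 2.3, protein ≥ 51, servings ≥ 0} — the optimum is at a vertex, using one or two foods.
cottage cheese only: max(2.3/0.2, 51/13) = 11.5 servings → $5.75.
salmon only: max(2.3/0.7, 51/18) = 3.286 servings → $14.46.
bell pepper only: max(2.3/0.7, 51/1) = 51 servings → $38.25.
banana only: max(2.3/0.2, 51/1) = 51 servings → $22.95.
cottage cheese + salmon: the both-tight solution has a negative serving — not a feasible corner.
cottage cheese + bell pepper with both tight: 3.753 servings and 2.213 servings → $3.54.
cottage cheese + banana with both tight: 3.292 servings and 8.208 servings → $5.34.
salmon + bell pepper with both tight: 2.807 servings and 0.479 servings → $12.71.
salmon + banana with both tight: 2.724 servings and 1.966 servings → $12.87.
bell pepper + banana with both targets exact would need a negative amount; discard.
Cheapest feasible corner: $3.54.

$3.54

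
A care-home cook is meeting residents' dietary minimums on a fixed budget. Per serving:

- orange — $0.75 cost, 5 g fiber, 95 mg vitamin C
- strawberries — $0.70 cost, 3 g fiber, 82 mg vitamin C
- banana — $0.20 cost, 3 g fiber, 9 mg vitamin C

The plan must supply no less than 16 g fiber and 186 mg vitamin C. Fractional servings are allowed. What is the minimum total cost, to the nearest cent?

$1.79

An LP optimum is at a vertex; with two nutrient constraints at most two foods are used. Check each candidate.
orange only: max(16/5, 186/95) = 3.2 servings → $2.40.
strawberries only: max(16/3, 186/82) = 5.333 servings → $3.73.
banana only: max(16/3, 186/9) = 20.67 servings → $4.13.
orange + strawberries: intersection lies outside the first quadrant.
orange + banana with both tight: 1.725 servings and 2.458 servings → $1.79.
strawberries + banana with both tight: 1.89 servings and 3.443 servings → $2.01.
So the least-cost plan costs $1.79.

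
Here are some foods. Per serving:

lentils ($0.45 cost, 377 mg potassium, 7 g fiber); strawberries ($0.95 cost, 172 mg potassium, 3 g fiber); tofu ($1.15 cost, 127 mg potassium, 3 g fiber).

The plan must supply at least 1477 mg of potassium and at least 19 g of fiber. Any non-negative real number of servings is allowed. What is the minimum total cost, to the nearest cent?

The cheapest plan sits at a corner of the feasible region — with two constraints it uses at most two foods.
lentils only: max(1477/377, 19/7) = 3.918 servings → $1.76.
strawberries only: max(1477/172, 19/3) = 8.587 servings → $8.16.
tofu only: max(1477/127, 19/3) = 11.63 servings → $13.37.
lentils + strawberries: the both-tight solution has a negative serving — not a feasible corner.
lentils + tofu with both targets exact would need a negative amount; discard.
strawberries + tofu: the both-tight solution has a negative serving — not a feasible corner.
Cheapest feasible corner: $1.76.

$1.76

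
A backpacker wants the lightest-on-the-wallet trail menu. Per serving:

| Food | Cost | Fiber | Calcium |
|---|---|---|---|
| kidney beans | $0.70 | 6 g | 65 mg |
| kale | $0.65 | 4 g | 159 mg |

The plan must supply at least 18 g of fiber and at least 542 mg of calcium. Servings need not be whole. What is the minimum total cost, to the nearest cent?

Check every corner: each single food scaled to meet both minima, and each pair solved so both constraints bind.
kidney beans only: max(18/6, 542/65) = 8.338 servings → $5.84.
kale only: max(18/4, 542/159) = 4.5 servings → $2.92.
kidney beans + kale with both tight: 1 serving and 3 servings → $2.65.
So the least-cost plan costs $2.65.

$2.65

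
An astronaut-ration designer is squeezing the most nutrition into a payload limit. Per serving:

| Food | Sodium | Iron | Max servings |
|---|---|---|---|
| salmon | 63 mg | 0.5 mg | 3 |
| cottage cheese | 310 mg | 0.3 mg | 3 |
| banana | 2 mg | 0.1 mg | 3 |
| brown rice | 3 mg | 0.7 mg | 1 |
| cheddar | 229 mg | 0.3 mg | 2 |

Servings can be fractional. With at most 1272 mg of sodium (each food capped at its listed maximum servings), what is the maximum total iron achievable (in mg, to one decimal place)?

Iron per mg sodium: brown rice 0.2333, banana 0.05, salmon 0.007937, cheddar 0.00131, cottage cheese 0.0009677.
Take 1 serving of brown rice: uses 3 mg sodium, +0.7 mg iron (running total 0.7 mg).
Take 3 servings of banana: uses 6 mg sodium, +0.3 mg iron (running total 1.0 mg).
Take 3 servings of salmon: uses 189 mg sodium, +1.5 mg iron (running total 2.5 mg).
Take 2 servings of cheddar: uses 458 mg sodium, +0.6 mg iron (running total 3.1 mg).
Take 1.987 servings of cottage cheese: uses 616 mg sodium, +0.6 mg iron (running total 3.7 mg).
Greedy by best ratio exhausts the sodium allowance optimally: 3.7 mg.

3.7 mg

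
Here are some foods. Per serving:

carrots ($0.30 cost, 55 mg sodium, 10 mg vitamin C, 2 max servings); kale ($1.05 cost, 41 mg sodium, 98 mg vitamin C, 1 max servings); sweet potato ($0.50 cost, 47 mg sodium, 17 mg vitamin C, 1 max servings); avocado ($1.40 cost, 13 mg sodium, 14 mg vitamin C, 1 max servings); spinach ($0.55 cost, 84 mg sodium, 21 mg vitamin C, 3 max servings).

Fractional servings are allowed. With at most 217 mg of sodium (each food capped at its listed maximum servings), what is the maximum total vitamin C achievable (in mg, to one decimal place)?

Vitamin C per mg sodium: kale 2.39, avocado 1.077, sweet potato 0.3617, spinach 0.25, carrots 0.1818.
Take 1 serving of kale: uses 41 mg sodium, +98.0 mg vitamin C (running total 98.0 mg).
Take 1 serving of avocado: uses 13 mg sodium, +14.0 mg vitamin C (running total 112.0 mg).
Take 1 serving of sweet potato: uses 47 mg sodium, +17.0 mg vitamin C (running total 129.0 mg).
Take 1.381 servings of spinach: uses 116 mg sodium, +29.0 mg vitamin C (running total 158.0 mg).
Filling greedily by vitamin C-per-mg sodium is optimal for one linear limit, giving 158.0 mg.

158.0 mg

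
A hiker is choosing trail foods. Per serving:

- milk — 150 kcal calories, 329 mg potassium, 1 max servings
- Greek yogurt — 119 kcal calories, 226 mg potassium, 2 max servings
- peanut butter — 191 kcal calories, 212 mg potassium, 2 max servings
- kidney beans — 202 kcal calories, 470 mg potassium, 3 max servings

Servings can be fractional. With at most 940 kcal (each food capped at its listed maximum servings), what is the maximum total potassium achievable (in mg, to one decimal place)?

2088.4 mg

Potassium per kcal: kidney beans 2.327, milk 2.193, Greek yogurt 1.899, peanut butter 1.11.
Take 3 servings of kidney beans: uses 606 kcal, +1410.0 mg potassium (running total 1410.0 mg).
Take 1 serving of milk: uses 150 kcal, +329.0 mg potassium (running total 1739.0 mg).
Take 1.546 servings of Greek yogurt: uses 184 kcal, +349.4 mg potassium (running total 2088.4 mg).
Greedy by best ratio exhausts the calories allowance optimally: 2088.4 mg.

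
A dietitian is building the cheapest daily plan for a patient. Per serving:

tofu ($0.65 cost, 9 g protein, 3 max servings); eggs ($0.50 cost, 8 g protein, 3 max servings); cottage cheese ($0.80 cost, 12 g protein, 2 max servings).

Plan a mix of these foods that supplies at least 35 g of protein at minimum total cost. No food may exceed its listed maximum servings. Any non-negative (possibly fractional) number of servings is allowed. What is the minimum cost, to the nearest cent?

Cost per g of protein: eggs $0.0625, cottage cheese $0.0667, tofu $0.0722.
Take 3 servings of eggs: +24.0 g protein for $1.50 (total $1.50, still need 11.0 g).
Take 0.9167 servings of cottage cheese: +11.0 g protein for $0.73 (total $2.23, still need 0.0 g).
Filling from the cheapest source first is optimal under one linear minimum: $2.23.

$2.23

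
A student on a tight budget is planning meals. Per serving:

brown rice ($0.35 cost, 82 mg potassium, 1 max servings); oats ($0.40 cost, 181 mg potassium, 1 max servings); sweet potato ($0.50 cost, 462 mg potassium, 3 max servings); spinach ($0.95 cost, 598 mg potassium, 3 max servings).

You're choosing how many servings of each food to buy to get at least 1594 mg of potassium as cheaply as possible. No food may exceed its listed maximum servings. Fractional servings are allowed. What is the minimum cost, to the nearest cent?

Cost per mg of potassium: sweet potato $0.0011, spinach $0.0016, oats $0.0022, brown rice $0.0043.
Take 3 servings of sweet potato: +1386.0 mg potassium for $1.50 (total $1.50, still need 208.0 mg).
Take 0.3478 servings of spinach: +208.0 mg potassium for $0.33 (total $1.83, still need 0.0 mg).
Greedy by cheapest-per-mg is optimal for a single linear constraint, so the minimum cost is $1.83.

$1.83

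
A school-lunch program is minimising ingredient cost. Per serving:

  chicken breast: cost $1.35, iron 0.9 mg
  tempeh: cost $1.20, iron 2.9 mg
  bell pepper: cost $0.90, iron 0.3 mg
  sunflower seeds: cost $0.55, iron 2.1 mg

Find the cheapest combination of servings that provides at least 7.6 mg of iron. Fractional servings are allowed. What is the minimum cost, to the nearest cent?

Cost per mg of iron: sunflower seeds $0.2619, tempeh $0.4138, chicken breast $1.5000, bell pepper $3.0000.
With no serving limits, use only sunflower seeds: 7.6 mg / 2.1 mg = 3.619 servings × $0.55 = $1.99.

$1.99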